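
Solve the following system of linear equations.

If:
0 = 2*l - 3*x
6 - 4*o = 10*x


Then:
l = 3*x/2
o = 3/2 - 5*x/2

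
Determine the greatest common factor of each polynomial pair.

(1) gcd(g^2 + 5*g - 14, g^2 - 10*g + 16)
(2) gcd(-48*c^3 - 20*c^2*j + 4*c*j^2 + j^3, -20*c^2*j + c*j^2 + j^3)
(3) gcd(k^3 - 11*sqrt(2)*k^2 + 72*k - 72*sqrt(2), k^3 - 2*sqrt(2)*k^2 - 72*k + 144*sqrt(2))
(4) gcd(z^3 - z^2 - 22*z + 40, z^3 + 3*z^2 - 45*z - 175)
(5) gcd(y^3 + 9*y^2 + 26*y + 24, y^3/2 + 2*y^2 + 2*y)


(1) = g - 2
(2) = 4*c - j
(3) = k^2 - 8*sqrt(2)*k + 24
(4) = gcd((z - 4)*(z - 2)*(z + 5), (z - 7)*(z + 5)^2) = z + 5
(5) = y + 2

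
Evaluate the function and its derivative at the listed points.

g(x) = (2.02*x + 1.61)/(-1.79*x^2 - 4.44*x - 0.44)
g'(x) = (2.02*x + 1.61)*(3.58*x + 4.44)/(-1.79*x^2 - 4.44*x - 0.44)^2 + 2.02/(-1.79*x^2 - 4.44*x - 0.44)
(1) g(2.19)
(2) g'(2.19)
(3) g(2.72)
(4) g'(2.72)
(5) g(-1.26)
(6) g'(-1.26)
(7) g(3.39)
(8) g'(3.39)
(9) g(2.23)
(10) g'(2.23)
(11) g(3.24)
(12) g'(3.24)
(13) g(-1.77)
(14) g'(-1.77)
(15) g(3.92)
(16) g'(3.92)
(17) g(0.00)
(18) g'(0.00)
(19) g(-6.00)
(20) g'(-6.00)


(1) = -0.32
(2) = 0.10
(3) = -0.28
(4) = 0.07
(5) = -0.40
(6) = 0.89
(7) = -0.23
(8) = 0.05
(9) = -0.32
(10) = 0.10
(11) = -0.24
(12) = 0.06
(13) = -1.09
(14) = 2.25
(15) = -0.21
(16) = 0.04
(17) = -3.66
(18) = 32.33
(19) = 0.27
(20) = 0.07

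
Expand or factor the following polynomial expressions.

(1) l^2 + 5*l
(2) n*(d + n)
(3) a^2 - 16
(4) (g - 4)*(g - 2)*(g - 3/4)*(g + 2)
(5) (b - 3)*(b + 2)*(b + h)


(1) = l*(l + 5)
(2) = d*n + n^2
(3) = (a - 4)*(a + 4)
(4) = g^4 - 19*g^3/4 - g^2 + 19*g - 12
(5) = b^3 + b^2*h - b^2 - b*h - 6*b - 6*h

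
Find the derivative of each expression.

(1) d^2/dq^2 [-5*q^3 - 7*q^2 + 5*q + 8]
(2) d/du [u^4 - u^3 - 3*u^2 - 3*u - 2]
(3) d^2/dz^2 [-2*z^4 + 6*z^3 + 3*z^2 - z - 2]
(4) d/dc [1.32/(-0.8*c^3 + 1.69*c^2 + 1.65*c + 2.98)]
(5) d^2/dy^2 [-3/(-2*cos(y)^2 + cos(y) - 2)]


(1) = -30*q - 14
(2) = 4*u^3 - 3*u^2 - 6*u - 3
(3) = -24*z^2 + 36*z + 6
(4) = (3.168*c^2 - 4.4616*c - 2.178)/(-0.8*c^3 + 1.69*c^2 + 1.65*c + 2.98)^2
(5) = 3*(16*sin(y)^4 + 7*sin(y)^2 + 19*cos(y)/2 - 3*cos(3*y)/2 - 17)/(2*sin(y)^2 + cos(y) - 4)^3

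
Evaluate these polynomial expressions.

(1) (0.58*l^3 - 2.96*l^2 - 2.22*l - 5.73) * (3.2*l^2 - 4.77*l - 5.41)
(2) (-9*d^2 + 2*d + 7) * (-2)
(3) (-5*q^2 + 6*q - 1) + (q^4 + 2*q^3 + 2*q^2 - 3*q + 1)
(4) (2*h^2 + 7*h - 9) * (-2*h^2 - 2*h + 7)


(1) = 1.856*l^5 - 12.2386*l^4 + 3.8774*l^3 + 8.267*l^2 + 39.3423*l + 30.9993
(2) = 18*d^2 - 4*d - 14
(3) = q^4 + 2*q^3 - 3*q^2 + 3*q
(4) = -4*h^4 - 18*h^3 + 18*h^2 + 67*h - 63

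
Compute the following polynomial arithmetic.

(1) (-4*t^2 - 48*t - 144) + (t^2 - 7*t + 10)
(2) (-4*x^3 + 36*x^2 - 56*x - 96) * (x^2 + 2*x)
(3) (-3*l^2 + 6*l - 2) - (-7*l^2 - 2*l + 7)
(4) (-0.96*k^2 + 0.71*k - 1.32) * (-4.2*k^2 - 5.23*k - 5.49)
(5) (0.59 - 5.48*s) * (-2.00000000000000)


(1) = -3*t^2 - 55*t - 134
(2) = -4*x^5 + 28*x^4 + 16*x^3 - 208*x^2 - 192*x
(3) = 4*l^2 + 8*l - 9
(4) = 4.032*k^4 + 2.0388*k^3 + 7.1011*k^2 + 3.0057*k + 7.2468
(5) = 10.96*s - 1.18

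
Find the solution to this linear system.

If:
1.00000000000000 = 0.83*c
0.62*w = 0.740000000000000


Then:
c = 1.20
w = 1.19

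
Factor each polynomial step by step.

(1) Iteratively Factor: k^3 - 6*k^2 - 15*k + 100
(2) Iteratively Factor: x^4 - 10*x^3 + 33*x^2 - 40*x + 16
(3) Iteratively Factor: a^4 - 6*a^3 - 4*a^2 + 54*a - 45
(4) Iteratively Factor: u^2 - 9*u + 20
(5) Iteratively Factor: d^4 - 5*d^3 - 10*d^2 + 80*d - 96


(1) = (k - 5)*(k^2 - k - 20) = (k - 5)^2*(k + 4)
(2) = (x - 1)*(x^3 - 9*x^2 + 24*x - 16) = (x - 4)*(x - 1)*(x^2 - 5*x + 4) = (x - 4)*(x - 1)^2*(x - 4)
(3) = (a - 5)*(a^3 - a^2 - 9*a + 9) = (a - 5)*(a - 3)*(a^2 + 2*a - 3) = (a - 5)*(a - 3)*(a - 1)*(a + 3)
(4) = (u - 5)*(u - 4)
(5) = (d - 2)*(d^3 - 3*d^2 - 16*d + 48) = (d - 2)*(d + 4)*(d^2 - 7*d + 12) = (d - 4)*(d - 2)*(d + 4)*(d - 3)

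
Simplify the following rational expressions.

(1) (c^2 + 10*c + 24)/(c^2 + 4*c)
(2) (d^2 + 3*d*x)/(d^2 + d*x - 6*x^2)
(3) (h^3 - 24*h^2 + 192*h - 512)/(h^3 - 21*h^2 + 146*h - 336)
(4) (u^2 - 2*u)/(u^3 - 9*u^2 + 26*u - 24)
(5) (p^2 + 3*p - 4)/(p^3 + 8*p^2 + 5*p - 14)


(1) = (c + 6)/c
(2) = -d/(-d + 2*x)
(3) = (h^2 - 16*h + 64)/(h^2 - 13*h + 42)
(4) = u/(u^2 - 7*u + 12)
(5) = (p + 4)/(p^2 + 9*p + 14)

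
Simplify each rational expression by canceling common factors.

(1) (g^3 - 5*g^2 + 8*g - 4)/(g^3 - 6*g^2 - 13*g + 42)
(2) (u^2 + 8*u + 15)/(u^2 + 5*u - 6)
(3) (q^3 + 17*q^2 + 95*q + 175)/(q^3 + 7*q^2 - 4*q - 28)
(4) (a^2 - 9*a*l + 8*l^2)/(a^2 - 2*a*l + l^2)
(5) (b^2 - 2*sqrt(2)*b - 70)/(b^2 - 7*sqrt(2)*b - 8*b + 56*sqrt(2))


(1) = (g^2 - 3*g + 2)/(g^2 - 4*g - 21)
(2) = (u^2 + 8*u + 15)/(u^2 + 5*u - 6)
(3) = (q^2 + 10*q + 25)/(q^2 - 4)
(4) = (a - 8*l)/(a - l)
(5) = (b + 5*sqrt(2))/(b - 8)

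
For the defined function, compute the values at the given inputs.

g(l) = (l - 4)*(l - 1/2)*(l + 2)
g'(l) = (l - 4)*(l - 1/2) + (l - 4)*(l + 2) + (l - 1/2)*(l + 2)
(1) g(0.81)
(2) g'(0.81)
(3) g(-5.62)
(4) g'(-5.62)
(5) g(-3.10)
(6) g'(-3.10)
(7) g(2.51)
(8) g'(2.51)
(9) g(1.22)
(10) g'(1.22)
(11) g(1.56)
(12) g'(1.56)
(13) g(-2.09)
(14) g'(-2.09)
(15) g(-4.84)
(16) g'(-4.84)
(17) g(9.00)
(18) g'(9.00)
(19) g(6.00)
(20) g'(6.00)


(1) = -2.78
(2) = -9.08
(3) = -213.13
(4) = 115.85
(5) = -28.12
(6) = 37.33
(7) = -13.51
(8) = -0.65
(9) = -6.45
(10) = -8.63
(11) = -9.21
(12) = -7.50
(13) = -1.42
(14) = 16.55
(15) = -134.06
(16) = 87.48
(17) = 467.50
(18) = 191.00
(19) = 88.00
(20) = 71.00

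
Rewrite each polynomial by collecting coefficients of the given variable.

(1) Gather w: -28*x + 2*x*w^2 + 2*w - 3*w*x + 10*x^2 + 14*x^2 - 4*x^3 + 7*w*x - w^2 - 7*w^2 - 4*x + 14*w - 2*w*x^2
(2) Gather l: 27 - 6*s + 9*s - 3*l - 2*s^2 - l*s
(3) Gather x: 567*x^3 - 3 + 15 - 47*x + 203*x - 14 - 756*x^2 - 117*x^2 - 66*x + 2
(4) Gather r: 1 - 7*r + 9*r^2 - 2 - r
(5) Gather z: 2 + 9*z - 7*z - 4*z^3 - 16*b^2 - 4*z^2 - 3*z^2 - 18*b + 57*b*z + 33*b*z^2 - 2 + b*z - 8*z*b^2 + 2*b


(1) = w^2*(2*x - 8) + w*(-2*x^2 + 4*x + 16) - 4*x^3 + 24*x^2 - 32*x
(2) = l*(-s - 3) - 2*s^2 + 3*s + 27
(3) = 567*x^3 - 873*x^2 + 90*x
(4) = 9*r^2 - 8*r - 1
(5) = -16*b^2 - 16*b - 4*z^3 + z^2*(33*b - 7) + z*(-8*b^2 + 58*b + 2)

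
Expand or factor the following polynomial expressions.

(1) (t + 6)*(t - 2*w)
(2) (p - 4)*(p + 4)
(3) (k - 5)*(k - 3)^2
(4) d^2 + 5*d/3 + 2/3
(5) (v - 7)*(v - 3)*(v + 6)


(1) = t^2 - 2*t*w + 6*t - 12*w
(2) = p^2 - 16
(3) = k^3 - 11*k^2 + 39*k - 45
(4) = (d + 2/3)*(d + 1)
(5) = v^3 - 4*v^2 - 39*v + 126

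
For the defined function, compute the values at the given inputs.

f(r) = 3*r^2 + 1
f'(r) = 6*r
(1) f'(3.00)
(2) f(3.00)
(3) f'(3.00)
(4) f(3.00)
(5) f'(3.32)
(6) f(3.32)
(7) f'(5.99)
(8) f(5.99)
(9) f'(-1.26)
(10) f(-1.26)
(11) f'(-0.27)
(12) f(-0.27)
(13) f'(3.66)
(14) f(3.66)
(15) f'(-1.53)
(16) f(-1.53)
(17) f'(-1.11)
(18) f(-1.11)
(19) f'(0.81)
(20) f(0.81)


(1) = 18.00
(2) = 28.00
(3) = 18.00
(4) = 28.00
(5) = 19.92
(6) = 34.07
(7) = 35.94
(8) = 108.64
(9) = -7.56
(10) = 5.76
(11) = -1.62
(12) = 1.22
(13) = 21.96
(14) = 41.19
(15) = -9.18
(16) = 8.02
(17) = -6.66
(18) = 4.70
(19) = 4.86
(20) = 2.97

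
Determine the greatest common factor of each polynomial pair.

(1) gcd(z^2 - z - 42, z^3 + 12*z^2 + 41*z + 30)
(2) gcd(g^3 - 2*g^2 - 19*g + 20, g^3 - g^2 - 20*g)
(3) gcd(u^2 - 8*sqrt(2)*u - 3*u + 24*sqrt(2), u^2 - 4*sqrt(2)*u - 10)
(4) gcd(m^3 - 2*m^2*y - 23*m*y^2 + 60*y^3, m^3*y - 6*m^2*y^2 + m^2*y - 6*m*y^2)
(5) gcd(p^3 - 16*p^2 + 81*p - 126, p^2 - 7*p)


(1) = gcd((z - 7)*(z + 6), (z + 1)*(z + 5)*(z + 6)) = z + 6
(2) = g^2 - g - 20
(3) = 1
(4) = gcd((m - 4*y)*(m - 3*y)*(m + 5*y), m*(m - 6*y)*(m*y + y)) = 1
(5) = p - 7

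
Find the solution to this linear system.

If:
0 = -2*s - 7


Then:
s = -7/2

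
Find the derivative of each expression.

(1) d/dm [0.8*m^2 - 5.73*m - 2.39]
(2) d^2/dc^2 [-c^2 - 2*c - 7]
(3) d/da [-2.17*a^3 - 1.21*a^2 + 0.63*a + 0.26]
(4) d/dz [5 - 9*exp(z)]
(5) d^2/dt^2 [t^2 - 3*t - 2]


(1) = 1.6*m - 5.73
(2) = -2
(3) = -6.51*a^2 - 2.42*a + 0.63
(4) = -9*exp(z)
(5) = 2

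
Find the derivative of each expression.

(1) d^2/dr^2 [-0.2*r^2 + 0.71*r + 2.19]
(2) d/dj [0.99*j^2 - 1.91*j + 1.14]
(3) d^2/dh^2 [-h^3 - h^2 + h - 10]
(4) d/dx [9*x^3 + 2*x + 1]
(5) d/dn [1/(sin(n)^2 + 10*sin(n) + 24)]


(1) = -0.400000000000000
(2) = 1.98*j - 1.91
(3) = -6*h - 2
(4) = 27*x^2 + 2
(5) = -2*(sin(n) + 5)*cos(n)/(sin(n)^2 + 10*sin(n) + 24)^2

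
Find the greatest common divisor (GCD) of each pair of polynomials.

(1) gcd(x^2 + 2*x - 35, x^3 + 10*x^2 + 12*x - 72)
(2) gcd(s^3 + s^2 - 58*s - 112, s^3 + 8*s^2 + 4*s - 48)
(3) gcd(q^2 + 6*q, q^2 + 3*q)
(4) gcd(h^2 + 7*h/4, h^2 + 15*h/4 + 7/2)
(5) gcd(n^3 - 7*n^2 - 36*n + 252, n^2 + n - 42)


(1) = gcd((x - 5)*(x + 7), (x - 2)*(x + 6)^2) = 1
(2) = 1
(3) = gcd(q*(q + 6), q*(q + 3)) = q
(4) = gcd(h*(h + 7/4), (h + 7/4)*(h + 2)) = h + 7/4
(5) = n - 6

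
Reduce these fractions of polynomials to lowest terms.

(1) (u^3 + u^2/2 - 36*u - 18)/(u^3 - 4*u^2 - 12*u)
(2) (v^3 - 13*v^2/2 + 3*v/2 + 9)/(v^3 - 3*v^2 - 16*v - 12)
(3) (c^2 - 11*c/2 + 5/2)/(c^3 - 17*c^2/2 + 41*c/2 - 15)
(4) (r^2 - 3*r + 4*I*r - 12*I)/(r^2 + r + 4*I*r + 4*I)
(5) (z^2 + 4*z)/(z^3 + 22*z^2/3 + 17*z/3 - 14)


(1) = (2*u^2 + 13*u + 6)/(2*u^2 + 4*u)
(2) = (2*v - 3)/(2*v + 4)
(3) = (2*c - 1)/(2*c^2 - 7*c + 6)
(4) = (r - 3)/(r + 1)
(5) = (3*z^2 + 12*z)/(3*z^3 + 22*z^2 + 17*z - 42)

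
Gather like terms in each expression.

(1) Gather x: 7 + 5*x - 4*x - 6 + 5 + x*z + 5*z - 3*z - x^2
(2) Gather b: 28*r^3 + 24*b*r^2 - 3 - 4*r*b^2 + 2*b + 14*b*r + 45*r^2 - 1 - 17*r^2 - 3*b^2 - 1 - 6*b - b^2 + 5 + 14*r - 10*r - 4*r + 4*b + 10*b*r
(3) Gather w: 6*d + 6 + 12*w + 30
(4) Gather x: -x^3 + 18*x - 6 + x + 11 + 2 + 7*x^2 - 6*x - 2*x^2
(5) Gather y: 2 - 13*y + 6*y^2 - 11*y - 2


(1) = -x^2 + x*(z + 1) + 2*z + 6
(2) = b^2*(-4*r - 4) + b*(24*r^2 + 24*r) + 28*r^3 + 28*r^2
(3) = 6*d + 12*w + 36
(4) = -x^3 + 5*x^2 + 13*x + 7
(5) = 6*y^2 - 24*y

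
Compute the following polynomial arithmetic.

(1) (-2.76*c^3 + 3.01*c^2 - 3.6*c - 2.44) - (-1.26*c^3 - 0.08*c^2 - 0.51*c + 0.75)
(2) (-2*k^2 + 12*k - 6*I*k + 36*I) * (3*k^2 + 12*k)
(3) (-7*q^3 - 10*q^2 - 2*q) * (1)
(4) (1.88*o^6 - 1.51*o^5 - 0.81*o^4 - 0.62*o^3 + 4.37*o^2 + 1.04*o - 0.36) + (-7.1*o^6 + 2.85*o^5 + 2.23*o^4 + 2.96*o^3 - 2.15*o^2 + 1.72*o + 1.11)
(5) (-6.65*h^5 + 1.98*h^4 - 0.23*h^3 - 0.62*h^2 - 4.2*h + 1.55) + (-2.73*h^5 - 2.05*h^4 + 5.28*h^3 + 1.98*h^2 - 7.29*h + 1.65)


(1) = -1.5*c^3 + 3.09*c^2 - 3.09*c - 3.19
(2) = -6*k^4 + 12*k^3 - 18*I*k^3 + 144*k^2 + 36*I*k^2 + 432*I*k
(3) = -7*q^3 - 10*q^2 - 2*q
(4) = -5.22*o^6 + 1.34*o^5 + 1.42*o^4 + 2.34*o^3 + 2.22*o^2 + 2.76*o + 0.75
(5) = -9.38*h^5 - 0.07*h^4 + 5.05*h^3 + 1.36*h^2 - 11.49*h + 3.2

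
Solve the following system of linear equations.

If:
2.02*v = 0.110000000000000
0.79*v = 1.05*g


Then:
g = 0.04
v = 0.05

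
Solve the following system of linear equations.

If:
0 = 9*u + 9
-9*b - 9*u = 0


Then:
b = 1
u = -1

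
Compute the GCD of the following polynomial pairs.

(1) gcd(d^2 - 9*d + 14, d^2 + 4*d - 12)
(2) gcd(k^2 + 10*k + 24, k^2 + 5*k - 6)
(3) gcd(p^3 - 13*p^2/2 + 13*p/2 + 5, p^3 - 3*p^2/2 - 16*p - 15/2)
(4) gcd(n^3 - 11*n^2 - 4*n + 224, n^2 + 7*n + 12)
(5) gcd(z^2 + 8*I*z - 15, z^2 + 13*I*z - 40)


(1) = gcd((d - 7)*(d - 2), (d - 2)*(d + 6)) = d - 2
(2) = gcd((k + 4)*(k + 6), (k - 1)*(k + 6)) = k + 6
(3) = p^2 - 9*p/2 - 5/2
(4) = n + 4
(5) = z + 5*I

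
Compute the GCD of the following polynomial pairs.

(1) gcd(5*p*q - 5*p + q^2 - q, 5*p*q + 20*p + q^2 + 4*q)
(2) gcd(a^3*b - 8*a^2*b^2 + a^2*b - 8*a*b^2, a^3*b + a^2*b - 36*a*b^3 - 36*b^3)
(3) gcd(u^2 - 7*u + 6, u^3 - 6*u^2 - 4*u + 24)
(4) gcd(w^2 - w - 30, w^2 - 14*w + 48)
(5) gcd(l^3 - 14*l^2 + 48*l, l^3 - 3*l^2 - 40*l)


(1) = 5*p + q
(2) = a*b + b
(3) = u - 6
(4) = w - 6
(5) = l^2 - 8*l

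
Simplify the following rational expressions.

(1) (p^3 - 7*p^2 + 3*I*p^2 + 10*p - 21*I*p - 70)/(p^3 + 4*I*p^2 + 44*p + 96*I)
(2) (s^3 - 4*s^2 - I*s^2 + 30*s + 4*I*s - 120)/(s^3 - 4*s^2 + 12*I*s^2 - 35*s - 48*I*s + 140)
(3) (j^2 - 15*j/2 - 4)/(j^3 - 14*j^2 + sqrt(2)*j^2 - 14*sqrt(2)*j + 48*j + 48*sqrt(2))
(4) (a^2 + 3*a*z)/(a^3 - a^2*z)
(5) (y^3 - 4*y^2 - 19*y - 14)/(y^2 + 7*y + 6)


(1) = (p^3 + p^2*(-7 + 3*I) + p*(10 - 21*I) - 70)/(p^3 + 4*I*p^2 + 44*p + 96*I)
(2) = (s - 6*I)/(s + 7*I)
(3) = (2*j + 1)/(2*j^2 + j*(-12 + 2*sqrt(2)) - 12*sqrt(2))
(4) = (-a - 3*z)/(-a^2 + a*z)
(5) = (y^2 - 5*y - 14)/(y + 6)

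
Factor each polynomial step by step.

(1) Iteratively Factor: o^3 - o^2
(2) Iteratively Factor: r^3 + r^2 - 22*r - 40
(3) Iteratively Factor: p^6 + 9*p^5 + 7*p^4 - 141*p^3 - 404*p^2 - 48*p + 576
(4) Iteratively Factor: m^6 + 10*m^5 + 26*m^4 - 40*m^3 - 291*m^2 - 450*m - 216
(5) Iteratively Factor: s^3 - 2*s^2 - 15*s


(1) = (o)*(o^2 - o) = o*(o - 1)*(o)
(2) = (r - 5)*(r^2 + 6*r + 8) = (r - 5)*(r + 2)*(r + 4)
(3) = (p - 1)*(p^5 + 10*p^4 + 17*p^3 - 124*p^2 - 528*p - 576) = (p - 1)*(p + 3)*(p^4 + 7*p^3 - 4*p^2 - 112*p - 192) = (p - 1)*(p + 3)*(p + 4)*(p^3 + 3*p^2 - 16*p - 48) = (p - 4)*(p - 1)*(p + 3)*(p + 4)*(p^2 + 7*p + 12) = (p - 4)*(p - 1)*(p + 3)^2*(p + 4)*(p + 4)
(4) = (m + 3)*(m^5 + 7*m^4 + 5*m^3 - 55*m^2 - 126*m - 72) = (m + 2)*(m + 3)*(m^4 + 5*m^3 - 5*m^2 - 45*m - 36) = (m - 3)*(m + 2)*(m + 3)*(m^3 + 8*m^2 + 19*m + 12) = (m - 3)*(m + 2)*(m + 3)*(m + 4)*(m^2 + 4*m + 3) = (m - 3)*(m + 1)*(m + 2)*(m + 3)*(m + 4)*(m + 3)
(5) = (s - 5)*(s^2 + 3*s) = (s - 5)*(s + 3)*(s)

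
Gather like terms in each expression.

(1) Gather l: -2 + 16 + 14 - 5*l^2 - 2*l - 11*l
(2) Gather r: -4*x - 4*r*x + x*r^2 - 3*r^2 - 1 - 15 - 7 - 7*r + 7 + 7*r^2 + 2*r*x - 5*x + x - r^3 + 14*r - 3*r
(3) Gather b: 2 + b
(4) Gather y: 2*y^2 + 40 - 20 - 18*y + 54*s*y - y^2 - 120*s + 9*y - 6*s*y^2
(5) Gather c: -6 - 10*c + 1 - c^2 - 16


(1) = -5*l^2 - 13*l + 28
(2) = -r^3 + r^2*(x + 4) + r*(4 - 2*x) - 8*x - 16
(3) = b + 2
(4) = -120*s + y^2*(1 - 6*s) + y*(54*s - 9) + 20
(5) = -c^2 - 10*c - 21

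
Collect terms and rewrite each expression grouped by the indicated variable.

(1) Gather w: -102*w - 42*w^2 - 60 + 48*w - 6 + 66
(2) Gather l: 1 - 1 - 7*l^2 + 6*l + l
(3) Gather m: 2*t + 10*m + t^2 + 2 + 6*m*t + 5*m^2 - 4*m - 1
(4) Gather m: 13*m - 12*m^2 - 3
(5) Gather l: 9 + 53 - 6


(1) = -42*w^2 - 54*w
(2) = -7*l^2 + 7*l
(3) = 5*m^2 + m*(6*t + 6) + t^2 + 2*t + 1
(4) = -12*m^2 + 13*m - 3
(5) = 56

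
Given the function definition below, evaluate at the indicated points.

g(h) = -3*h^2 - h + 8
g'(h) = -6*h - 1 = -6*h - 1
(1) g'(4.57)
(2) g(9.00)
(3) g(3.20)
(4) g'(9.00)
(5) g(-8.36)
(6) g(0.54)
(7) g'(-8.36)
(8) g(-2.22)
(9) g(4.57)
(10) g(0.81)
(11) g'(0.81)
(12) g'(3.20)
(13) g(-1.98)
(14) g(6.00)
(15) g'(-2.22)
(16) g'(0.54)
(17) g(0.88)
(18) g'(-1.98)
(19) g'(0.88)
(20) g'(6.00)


(1) = -28.42
(2) = -244.00
(3) = -25.92
(4) = -55.00
(5) = -193.31
(6) = 6.59
(7) = 49.16
(8) = -4.57
(9) = -59.22
(10) = 5.22
(11) = -5.86
(12) = -20.20
(13) = -1.78
(14) = -106.00
(15) = 12.32
(16) = -4.24
(17) = 4.80
(18) = 10.88
(19) = -6.28
(20) = -37.00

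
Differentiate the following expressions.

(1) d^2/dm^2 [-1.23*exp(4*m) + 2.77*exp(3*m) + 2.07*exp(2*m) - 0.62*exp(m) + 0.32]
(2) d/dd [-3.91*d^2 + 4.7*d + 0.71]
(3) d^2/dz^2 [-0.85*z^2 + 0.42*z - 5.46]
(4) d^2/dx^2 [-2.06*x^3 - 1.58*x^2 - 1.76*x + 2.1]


(1) = (-19.68*exp(3*m) + 24.93*exp(2*m) + 8.28*exp(m) - 0.62)*exp(m)
(2) = 4.7 - 7.82*d
(3) = -1.70000000000000
(4) = -12.36*x - 3.16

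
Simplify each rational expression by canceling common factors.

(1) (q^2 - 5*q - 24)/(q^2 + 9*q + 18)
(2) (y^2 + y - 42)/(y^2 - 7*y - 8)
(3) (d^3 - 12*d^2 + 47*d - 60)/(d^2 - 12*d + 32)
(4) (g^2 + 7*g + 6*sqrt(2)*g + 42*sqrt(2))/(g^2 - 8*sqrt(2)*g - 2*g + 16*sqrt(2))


(1) = (q - 8)/(q + 6)
(2) = (y^2 + y - 42)/(y^2 - 7*y - 8)
(3) = (d^2 - 8*d + 15)/(d - 8)
(4) = (g^2 + g*(7 + 6*sqrt(2)) + 42*sqrt(2))/(g^2 + g*(-8*sqrt(2) - 2) + 16*sqrt(2))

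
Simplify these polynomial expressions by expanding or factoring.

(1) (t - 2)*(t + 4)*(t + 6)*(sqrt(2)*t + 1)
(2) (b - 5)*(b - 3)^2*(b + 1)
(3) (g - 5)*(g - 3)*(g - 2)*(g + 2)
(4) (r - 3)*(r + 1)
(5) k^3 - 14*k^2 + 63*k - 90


(1) = sqrt(2)*t^4 + t^3 + 8*sqrt(2)*t^3 + 4*sqrt(2)*t^2 + 8*t^2 - 48*sqrt(2)*t + 4*t - 48
(2) = b^4 - 10*b^3 + 28*b^2 - 6*b - 45
(3) = g^4 - 8*g^3 + 11*g^2 + 32*g - 60
(4) = r^2 - 2*r - 3
(5) = (k - 6)*(k - 5)*(k - 3)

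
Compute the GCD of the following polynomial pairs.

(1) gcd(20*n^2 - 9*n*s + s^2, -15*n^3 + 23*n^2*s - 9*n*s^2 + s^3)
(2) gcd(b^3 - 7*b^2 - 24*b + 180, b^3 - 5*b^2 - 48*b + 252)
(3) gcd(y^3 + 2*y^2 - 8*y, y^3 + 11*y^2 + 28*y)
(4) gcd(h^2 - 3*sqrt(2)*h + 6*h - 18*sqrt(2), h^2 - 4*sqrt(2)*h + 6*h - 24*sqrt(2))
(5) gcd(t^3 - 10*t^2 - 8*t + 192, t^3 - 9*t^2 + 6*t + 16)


(1) = -5*n + s
(2) = gcd((b - 6)^2*(b + 5), (b - 6)^2*(b + 7)) = b^2 - 12*b + 36
(3) = gcd(y*(y - 2)*(y + 4), y*(y + 4)*(y + 7)) = y^2 + 4*y
(4) = gcd((h + 6)*(h - 3*sqrt(2)), (h + 6)*(h - 4*sqrt(2))) = h + 6
(5) = t - 8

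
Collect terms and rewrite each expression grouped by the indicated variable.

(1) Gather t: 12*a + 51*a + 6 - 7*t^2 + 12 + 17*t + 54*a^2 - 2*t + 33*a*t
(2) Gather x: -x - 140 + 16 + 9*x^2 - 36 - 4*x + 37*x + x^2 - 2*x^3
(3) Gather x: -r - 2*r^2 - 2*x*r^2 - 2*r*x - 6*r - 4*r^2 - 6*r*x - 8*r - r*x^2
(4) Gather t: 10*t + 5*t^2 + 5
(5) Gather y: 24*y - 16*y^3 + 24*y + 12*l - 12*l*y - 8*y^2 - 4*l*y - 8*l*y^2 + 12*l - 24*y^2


(1) = 54*a^2 + 63*a - 7*t^2 + t*(33*a + 15) + 18
(2) = -2*x^3 + 10*x^2 + 32*x - 160
(3) = -6*r^2 - r*x^2 - 15*r + x*(-2*r^2 - 8*r)
(4) = 5*t^2 + 10*t + 5
(5) = 24*l - 16*y^3 + y^2*(-8*l - 32) + y*(48 - 16*l)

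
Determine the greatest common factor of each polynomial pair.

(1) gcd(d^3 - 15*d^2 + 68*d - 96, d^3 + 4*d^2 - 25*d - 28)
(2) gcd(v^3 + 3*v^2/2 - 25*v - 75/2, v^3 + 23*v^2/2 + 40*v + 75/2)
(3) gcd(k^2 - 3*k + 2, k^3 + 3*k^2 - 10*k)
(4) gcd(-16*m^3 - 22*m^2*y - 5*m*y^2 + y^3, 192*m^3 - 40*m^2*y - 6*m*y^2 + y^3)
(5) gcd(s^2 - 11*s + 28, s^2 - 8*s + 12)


(1) = gcd((d - 8)*(d - 4)*(d - 3), (d - 4)*(d + 1)*(d + 7)) = d - 4
(2) = gcd((v - 5)*(v + 3/2)*(v + 5), (v + 3/2)*(v + 5)^2) = v^2 + 13*v/2 + 15/2
(3) = k - 2
(4) = gcd((-8*m + y)*(m + y)*(2*m + y), (-8*m + y)*(-4*m + y)*(6*m + y)) = -8*m + y
(5) = gcd((s - 7)*(s - 4), (s - 6)*(s - 2)) = 1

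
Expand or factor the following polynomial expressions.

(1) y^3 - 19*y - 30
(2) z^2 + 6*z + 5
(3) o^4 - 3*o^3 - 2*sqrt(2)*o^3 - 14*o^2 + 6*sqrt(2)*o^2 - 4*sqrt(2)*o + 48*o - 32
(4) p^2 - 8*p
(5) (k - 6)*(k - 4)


(1) = (y - 5)*(y + 2)*(y + 3)
(2) = (z + 1)*(z + 5)
(3) = (o - 2)*(o - 1)*(o - 4*sqrt(2))*(o + 2*sqrt(2))
(4) = p*(p - 8)
(5) = k^2 - 10*k + 24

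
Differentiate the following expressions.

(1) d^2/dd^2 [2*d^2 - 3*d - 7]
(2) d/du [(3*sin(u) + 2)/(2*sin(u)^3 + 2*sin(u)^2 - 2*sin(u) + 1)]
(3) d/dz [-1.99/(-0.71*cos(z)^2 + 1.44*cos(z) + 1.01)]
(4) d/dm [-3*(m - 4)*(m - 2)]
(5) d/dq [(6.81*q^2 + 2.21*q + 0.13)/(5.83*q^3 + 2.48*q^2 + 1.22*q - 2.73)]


(1) = 4
(2) = 4*(-12*sin(u)^3 - 18*sin(u)^2 - 8*sin(u) + 7)*cos(u)/(-4*sin(u)^2 + sin(u) + sin(3*u) - 2)^2
(3) = (2.8258*cos(z) - 2.8656)*sin(z)/(-0.71*cos(z)^2 + 1.44*cos(z) + 1.01)^2
(4) = 18 - 6*m
(5) = (-39.7023*q^4 - 25.7686*q^3 + 0.5537*q^2 - 37.8274*q - 6.1919)/(33.9889*q^6 + 28.9168*q^5 + 20.3756*q^4 - 25.7806*q^3 - 12.0524*q^2 - 6.6612*q + 7.4529)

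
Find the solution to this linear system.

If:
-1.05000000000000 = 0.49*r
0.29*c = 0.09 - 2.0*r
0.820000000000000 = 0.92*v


Then:
c = 15.09
r = -2.14
v = 0.89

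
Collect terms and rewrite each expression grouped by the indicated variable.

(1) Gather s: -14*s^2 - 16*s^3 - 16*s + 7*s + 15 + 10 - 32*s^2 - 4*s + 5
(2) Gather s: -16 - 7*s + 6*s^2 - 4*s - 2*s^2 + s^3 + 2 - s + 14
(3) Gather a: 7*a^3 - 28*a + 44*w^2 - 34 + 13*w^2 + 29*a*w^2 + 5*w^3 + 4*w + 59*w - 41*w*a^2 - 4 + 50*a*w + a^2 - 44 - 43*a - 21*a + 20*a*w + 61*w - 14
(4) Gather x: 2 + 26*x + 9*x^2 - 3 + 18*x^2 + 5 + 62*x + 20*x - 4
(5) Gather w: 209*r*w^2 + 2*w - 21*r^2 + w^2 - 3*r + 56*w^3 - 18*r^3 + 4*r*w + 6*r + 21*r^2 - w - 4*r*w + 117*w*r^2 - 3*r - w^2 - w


(1) = -16*s^3 - 46*s^2 - 13*s + 30
(2) = s^3 + 4*s^2 - 12*s
(3) = 7*a^3 + a^2*(1 - 41*w) + a*(29*w^2 + 70*w - 92) + 5*w^3 + 57*w^2 + 124*w - 96
(4) = 27*x^2 + 108*x
(5) = -18*r^3 + 117*r^2*w + 209*r*w^2 + 56*w^3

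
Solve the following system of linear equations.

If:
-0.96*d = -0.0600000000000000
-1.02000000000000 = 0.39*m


Then:
d = 0.06
m = -2.62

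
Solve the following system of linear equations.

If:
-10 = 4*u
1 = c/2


Then:
c = 2
u = -5/2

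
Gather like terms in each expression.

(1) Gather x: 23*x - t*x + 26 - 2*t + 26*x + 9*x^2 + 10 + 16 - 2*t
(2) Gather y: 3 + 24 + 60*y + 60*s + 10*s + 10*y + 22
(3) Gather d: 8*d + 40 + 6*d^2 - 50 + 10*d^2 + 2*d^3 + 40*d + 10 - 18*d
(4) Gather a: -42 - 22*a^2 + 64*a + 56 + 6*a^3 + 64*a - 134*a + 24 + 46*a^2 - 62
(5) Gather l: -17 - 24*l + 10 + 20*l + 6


(1) = -4*t + 9*x^2 + x*(49 - t) + 52
(2) = 70*s + 70*y + 49
(3) = 2*d^3 + 16*d^2 + 30*d
(4) = 6*a^3 + 24*a^2 - 6*a - 24
(5) = -4*l - 1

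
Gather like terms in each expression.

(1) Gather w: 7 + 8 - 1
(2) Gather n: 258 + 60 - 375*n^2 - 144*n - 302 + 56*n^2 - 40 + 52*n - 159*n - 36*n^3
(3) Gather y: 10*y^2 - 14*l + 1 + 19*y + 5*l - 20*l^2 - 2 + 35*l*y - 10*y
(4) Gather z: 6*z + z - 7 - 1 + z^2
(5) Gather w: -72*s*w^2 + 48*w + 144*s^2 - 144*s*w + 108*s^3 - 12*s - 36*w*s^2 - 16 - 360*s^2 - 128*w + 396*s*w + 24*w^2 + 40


(1) = 14
(2) = -36*n^3 - 319*n^2 - 251*n - 24
(3) = -20*l^2 - 9*l + 10*y^2 + y*(35*l + 9) - 1
(4) = z^2 + 7*z - 8
(5) = 108*s^3 - 216*s^2 - 12*s + w^2*(24 - 72*s) + w*(-36*s^2 + 252*s - 80) + 24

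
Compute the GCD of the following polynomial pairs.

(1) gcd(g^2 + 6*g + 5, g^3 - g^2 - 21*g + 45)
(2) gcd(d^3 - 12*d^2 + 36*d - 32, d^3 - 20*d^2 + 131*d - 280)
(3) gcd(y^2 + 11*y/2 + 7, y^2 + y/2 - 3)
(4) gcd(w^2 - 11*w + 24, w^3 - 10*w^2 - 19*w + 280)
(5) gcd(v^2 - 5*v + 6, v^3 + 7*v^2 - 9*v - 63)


(1) = gcd((g + 1)*(g + 5), (g - 3)^2*(g + 5)) = g + 5
(2) = gcd((d - 8)*(d - 2)^2, (d - 8)*(d - 7)*(d - 5)) = d - 8
(3) = gcd((y + 2)*(y + 7/2), (y - 3/2)*(y + 2)) = y + 2
(4) = gcd((w - 8)*(w - 3), (w - 8)*(w - 7)*(w + 5)) = w - 8
(5) = gcd((v - 3)*(v - 2), (v - 3)*(v + 3)*(v + 7)) = v - 3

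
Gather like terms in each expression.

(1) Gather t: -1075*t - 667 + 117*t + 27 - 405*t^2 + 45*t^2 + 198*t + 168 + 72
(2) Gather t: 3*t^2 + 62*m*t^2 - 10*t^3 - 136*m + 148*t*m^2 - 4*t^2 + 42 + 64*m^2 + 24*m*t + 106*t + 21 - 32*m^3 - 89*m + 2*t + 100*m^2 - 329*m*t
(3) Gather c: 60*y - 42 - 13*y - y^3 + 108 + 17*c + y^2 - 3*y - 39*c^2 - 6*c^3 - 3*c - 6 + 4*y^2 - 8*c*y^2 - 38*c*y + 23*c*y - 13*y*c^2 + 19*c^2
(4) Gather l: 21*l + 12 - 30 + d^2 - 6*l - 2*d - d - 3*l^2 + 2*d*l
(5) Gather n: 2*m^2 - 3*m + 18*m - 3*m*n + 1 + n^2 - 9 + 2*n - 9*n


(1) = -360*t^2 - 760*t - 400
(2) = -32*m^3 + 164*m^2 - 225*m - 10*t^3 + t^2*(62*m - 1) + t*(148*m^2 - 305*m + 108) + 63
(3) = -6*c^3 + c^2*(-13*y - 20) + c*(-8*y^2 - 15*y + 14) - y^3 + 5*y^2 + 44*y + 60
(4) = d^2 - 3*d - 3*l^2 + l*(2*d + 15) - 18
(5) = 2*m^2 + 15*m + n^2 + n*(-3*m - 7) - 8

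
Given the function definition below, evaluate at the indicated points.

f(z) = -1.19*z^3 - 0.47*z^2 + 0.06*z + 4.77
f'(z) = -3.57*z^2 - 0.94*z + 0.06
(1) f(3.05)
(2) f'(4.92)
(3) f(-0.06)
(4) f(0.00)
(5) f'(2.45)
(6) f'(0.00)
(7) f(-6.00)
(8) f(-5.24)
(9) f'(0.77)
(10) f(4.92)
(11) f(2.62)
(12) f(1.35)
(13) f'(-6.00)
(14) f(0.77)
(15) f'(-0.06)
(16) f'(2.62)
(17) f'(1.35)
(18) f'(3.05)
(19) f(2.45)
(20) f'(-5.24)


(1) = -33.18
(2) = -90.98
(3) = 4.76
(4) = 4.77
(5) = -23.67
(6) = 0.06
(7) = 244.53
(8) = 162.77
(9) = -2.78
(10) = -148.04
(11) = -19.70
(12) = 1.07
(13) = -122.82
(14) = 3.99
(15) = 0.10
(16) = -26.91
(17) = -7.72
(18) = -36.02
(19) = -15.40
(20) = -93.04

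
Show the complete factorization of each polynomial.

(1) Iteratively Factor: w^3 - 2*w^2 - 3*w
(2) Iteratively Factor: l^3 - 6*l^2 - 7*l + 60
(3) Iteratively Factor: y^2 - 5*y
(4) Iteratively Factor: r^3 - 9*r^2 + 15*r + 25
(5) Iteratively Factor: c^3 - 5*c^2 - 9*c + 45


(1) = (w - 3)*(w^2 + w) = w*(w - 3)*(w + 1)
(2) = (l - 4)*(l^2 - 2*l - 15) = (l - 5)*(l - 4)*(l + 3)
(3) = (y - 5)*(y)
(4) = (r - 5)*(r^2 - 4*r - 5) = (r - 5)*(r + 1)*(r - 5)
(5) = (c + 3)*(c^2 - 8*c + 15) = (c - 3)*(c + 3)*(c - 5)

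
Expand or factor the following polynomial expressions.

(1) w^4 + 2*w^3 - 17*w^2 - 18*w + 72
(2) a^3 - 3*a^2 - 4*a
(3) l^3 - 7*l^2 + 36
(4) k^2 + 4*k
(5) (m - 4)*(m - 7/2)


(1) = (w - 3)*(w - 2)*(w + 3)*(w + 4)
(2) = a*(a - 4)*(a + 1)
(3) = (l - 6)*(l - 3)*(l + 2)
(4) = k*(k + 4)
(5) = m^2 - 15*m/2 + 14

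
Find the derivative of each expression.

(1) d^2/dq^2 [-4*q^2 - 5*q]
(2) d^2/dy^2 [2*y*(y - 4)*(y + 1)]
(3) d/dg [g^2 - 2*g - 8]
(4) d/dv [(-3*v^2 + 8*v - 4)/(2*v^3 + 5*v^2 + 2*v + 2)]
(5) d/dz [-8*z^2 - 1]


(1) = -8
(2) = 12*y - 12
(3) = 2*g - 2
(4) = 2*(3*v^4 - 16*v^3 - 11*v^2 + 14*v + 12)/(4*v^6 + 20*v^5 + 33*v^4 + 28*v^3 + 24*v^2 + 8*v + 4)
(5) = -16*z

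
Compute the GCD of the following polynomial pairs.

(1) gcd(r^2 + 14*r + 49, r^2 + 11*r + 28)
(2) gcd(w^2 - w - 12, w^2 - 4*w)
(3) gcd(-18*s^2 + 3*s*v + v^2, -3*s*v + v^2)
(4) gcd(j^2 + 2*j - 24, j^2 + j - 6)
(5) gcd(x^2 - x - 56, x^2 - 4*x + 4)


(1) = gcd((r + 7)^2, (r + 4)*(r + 7)) = r + 7
(2) = gcd((w - 4)*(w + 3), w*(w - 4)) = w - 4
(3) = 3*s - v
(4) = 1
(5) = gcd((x - 8)*(x + 7), (x - 2)^2) = 1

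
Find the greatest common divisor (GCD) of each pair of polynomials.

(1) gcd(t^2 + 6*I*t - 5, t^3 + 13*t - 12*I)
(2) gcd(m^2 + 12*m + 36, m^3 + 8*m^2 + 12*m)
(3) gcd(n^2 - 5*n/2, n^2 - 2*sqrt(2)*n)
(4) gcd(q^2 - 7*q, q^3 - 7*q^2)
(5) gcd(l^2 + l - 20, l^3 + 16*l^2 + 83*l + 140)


(1) = gcd((t + I)*(t + 5*I), (t - 3*I)*(t - I)*(t + 4*I)) = 1
(2) = m + 6
(3) = gcd(n*(n - 5/2), n*(n - 2*sqrt(2))) = n
(4) = gcd(q*(q - 7), q^2*(q - 7)) = q^2 - 7*q
(5) = gcd((l - 4)*(l + 5), (l + 4)*(l + 5)*(l + 7)) = l + 5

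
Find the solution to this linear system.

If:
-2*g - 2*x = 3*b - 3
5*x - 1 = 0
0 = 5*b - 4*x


Then:
b = 4/25
g = 53/50
x = 1/5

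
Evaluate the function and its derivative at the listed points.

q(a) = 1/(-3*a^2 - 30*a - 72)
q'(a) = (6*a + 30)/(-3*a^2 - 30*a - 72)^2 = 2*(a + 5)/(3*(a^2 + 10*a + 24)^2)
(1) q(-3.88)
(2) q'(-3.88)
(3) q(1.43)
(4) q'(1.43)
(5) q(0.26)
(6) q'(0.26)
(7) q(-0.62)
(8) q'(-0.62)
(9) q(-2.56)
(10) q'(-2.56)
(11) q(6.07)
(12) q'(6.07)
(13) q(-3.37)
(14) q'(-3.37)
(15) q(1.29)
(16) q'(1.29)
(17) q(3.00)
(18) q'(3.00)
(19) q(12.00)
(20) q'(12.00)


(1) = -1.31
(2) = 11.54
(3) = -0.01
(4) = 0.00
(5) = -0.01
(6) = 0.00
(7) = -0.02
(8) = 0.01
(9) = -0.07
(10) = 0.07
(11) = -0.00
(12) = 0.00
(13) = -0.20
(14) = 0.40
(15) = -0.01
(16) = 0.00
(17) = -0.01
(18) = 0.00
(19) = -0.00
(20) = 0.00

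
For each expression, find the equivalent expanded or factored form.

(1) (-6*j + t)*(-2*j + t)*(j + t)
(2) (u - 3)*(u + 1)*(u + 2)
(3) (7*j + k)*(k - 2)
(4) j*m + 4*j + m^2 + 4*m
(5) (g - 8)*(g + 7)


(1) = 12*j^3 + 4*j^2*t - 7*j*t^2 + t^3
(2) = u^3 - 7*u - 6
(3) = 7*j*k - 14*j + k^2 - 2*k
(4) = (j + m)*(m + 4)
(5) = g^2 - g - 56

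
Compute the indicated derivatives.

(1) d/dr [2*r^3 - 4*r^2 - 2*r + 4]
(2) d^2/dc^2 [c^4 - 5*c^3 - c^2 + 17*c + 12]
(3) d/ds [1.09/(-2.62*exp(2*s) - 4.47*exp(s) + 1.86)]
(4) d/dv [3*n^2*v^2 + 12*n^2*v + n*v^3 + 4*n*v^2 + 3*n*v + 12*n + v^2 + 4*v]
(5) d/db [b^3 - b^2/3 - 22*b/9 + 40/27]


(1) = 6*r^2 - 8*r - 2
(2) = 12*c^2 - 30*c - 2
(3) = (5.7116*exp(s) + 4.8723)*exp(s)/(2.62*exp(2*s) + 4.47*exp(s) - 1.86)^2
(4) = 6*n^2*v + 12*n^2 + 3*n*v^2 + 8*n*v + 3*n + 2*v + 4
(5) = 3*b^2 - 2*b/3 - 22/9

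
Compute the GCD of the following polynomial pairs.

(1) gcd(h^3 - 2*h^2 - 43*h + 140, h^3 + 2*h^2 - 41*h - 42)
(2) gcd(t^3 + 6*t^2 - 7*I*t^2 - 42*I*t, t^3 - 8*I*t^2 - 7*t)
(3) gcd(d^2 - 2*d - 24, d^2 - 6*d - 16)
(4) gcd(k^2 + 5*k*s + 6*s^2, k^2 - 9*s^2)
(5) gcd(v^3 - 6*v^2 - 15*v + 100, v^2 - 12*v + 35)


(1) = h + 7
(2) = gcd(t*(t + 6)*(t - 7*I), t*(t - 7*I)*(t - I)) = t^2 - 7*I*t
(3) = gcd((d - 6)*(d + 4), (d - 8)*(d + 2)) = 1
(4) = gcd((k + 2*s)*(k + 3*s), (k - 3*s)*(k + 3*s)) = k + 3*s
(5) = v - 5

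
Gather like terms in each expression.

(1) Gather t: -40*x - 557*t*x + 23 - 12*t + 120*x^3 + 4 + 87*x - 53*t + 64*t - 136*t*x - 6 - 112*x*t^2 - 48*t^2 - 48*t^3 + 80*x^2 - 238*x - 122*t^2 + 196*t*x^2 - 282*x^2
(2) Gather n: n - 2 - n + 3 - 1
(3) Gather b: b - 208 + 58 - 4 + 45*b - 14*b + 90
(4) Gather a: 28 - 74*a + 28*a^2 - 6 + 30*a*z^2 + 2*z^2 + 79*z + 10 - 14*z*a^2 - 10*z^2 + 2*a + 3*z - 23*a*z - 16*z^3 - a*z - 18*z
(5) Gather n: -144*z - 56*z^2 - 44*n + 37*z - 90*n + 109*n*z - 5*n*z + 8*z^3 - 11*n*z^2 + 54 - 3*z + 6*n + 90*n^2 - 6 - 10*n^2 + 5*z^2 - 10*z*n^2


(1) = -48*t^3 + t^2*(-112*x - 170) + t*(196*x^2 - 693*x - 1) + 120*x^3 - 202*x^2 - 191*x + 21
(2) = 0
(3) = 32*b - 64
(4) = a^2*(28 - 14*z) + a*(30*z^2 - 24*z - 72) - 16*z^3 - 8*z^2 + 64*z + 32
(5) = n^2*(80 - 10*z) + n*(-11*z^2 + 104*z - 128) + 8*z^3 - 51*z^2 - 110*z + 48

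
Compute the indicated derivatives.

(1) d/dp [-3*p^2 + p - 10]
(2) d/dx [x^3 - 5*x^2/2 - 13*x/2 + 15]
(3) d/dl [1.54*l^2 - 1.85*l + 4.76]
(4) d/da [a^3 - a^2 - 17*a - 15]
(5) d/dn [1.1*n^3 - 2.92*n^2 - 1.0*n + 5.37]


(1) = 1 - 6*p
(2) = 3*x^2 - 5*x - 13/2
(3) = 3.08*l - 1.85
(4) = 3*a^2 - 2*a - 17
(5) = 3.3*n^2 - 5.84*n - 1.0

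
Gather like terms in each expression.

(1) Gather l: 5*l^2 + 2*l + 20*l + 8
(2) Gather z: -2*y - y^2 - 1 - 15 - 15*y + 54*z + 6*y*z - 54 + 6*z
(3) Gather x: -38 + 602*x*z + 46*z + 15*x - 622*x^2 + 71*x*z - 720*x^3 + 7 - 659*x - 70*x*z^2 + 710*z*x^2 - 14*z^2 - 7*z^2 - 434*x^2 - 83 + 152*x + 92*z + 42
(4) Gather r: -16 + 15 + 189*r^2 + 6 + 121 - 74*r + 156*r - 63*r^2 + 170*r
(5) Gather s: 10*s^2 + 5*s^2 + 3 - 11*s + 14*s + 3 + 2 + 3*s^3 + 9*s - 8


(1) = 5*l^2 + 22*l + 8
(2) = -y^2 - 17*y + z*(6*y + 60) - 70
(3) = -720*x^3 + x^2*(710*z - 1056) + x*(-70*z^2 + 673*z - 492) - 21*z^2 + 138*z - 72
(4) = 126*r^2 + 252*r + 126
(5) = 3*s^3 + 15*s^2 + 12*s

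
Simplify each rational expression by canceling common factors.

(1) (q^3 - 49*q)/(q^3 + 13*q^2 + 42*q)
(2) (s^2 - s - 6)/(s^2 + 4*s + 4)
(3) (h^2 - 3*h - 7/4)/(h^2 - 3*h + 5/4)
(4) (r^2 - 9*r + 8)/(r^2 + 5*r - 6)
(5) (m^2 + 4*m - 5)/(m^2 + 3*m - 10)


(1) = (q - 7)/(q + 6)
(2) = (s - 3)/(s + 2)
(3) = (4*h^2 - 12*h - 7)/(4*h^2 - 12*h + 5)
(4) = (r - 8)/(r + 6)
(5) = (m - 1)/(m - 2)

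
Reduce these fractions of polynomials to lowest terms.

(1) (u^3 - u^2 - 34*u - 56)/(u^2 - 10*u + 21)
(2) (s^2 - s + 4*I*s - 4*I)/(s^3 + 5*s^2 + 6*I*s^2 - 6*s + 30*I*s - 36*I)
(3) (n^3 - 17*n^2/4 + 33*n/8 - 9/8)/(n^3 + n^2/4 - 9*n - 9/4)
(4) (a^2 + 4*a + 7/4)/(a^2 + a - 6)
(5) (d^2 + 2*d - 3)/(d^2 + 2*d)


(1) = (u^2 + 6*u + 8)/(u - 3)
(2) = (s + 4*I)/(s^2 + s*(6 + 6*I) + 36*I)
(3) = (8*n^2 - 10*n + 3)/(8*n^2 + 26*n + 6)
(4) = (4*a^2 + 16*a + 7)/(4*a^2 + 4*a - 24)
(5) = (d^2 + 2*d - 3)/(d^2 + 2*d)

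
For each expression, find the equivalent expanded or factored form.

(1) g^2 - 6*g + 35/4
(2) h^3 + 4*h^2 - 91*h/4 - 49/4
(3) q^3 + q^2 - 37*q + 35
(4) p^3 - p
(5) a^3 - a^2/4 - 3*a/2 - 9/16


(1) = (g - 7/2)*(g - 5/2)
(2) = (h - 7/2)*(h + 1/2)*(h + 7)
(3) = (q - 5)*(q - 1)*(q + 7)
(4) = p*(p - 1)*(p + 1)
(5) = (a - 3/2)*(a + 1/2)*(a + 3/4)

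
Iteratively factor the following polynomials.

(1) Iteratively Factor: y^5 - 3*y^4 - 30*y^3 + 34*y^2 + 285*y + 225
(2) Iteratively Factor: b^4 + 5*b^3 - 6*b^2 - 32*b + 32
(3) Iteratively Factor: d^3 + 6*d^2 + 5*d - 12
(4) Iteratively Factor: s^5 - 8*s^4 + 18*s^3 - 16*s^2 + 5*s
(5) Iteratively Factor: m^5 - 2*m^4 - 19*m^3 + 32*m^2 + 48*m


(1) = (y + 1)*(y^4 - 4*y^3 - 26*y^2 + 60*y + 225) = (y + 1)*(y + 3)*(y^3 - 7*y^2 - 5*y + 75) = (y - 5)*(y + 1)*(y + 3)*(y^2 - 2*y - 15) = (y - 5)*(y + 1)*(y + 3)^2*(y - 5)
(2) = (b - 1)*(b^3 + 6*b^2 - 32) = (b - 1)*(b + 4)*(b^2 + 2*b - 8) = (b - 2)*(b - 1)*(b + 4)*(b + 4)
(3) = (d + 4)*(d^2 + 2*d - 3) = (d + 3)*(d + 4)*(d - 1)
(4) = (s - 1)*(s^4 - 7*s^3 + 11*s^2 - 5*s) = (s - 5)*(s - 1)*(s^3 - 2*s^2 + s) = s*(s - 5)*(s - 1)*(s^2 - 2*s + 1) = s*(s - 5)*(s - 1)^2*(s - 1)
(5) = (m + 4)*(m^4 - 6*m^3 + 5*m^2 + 12*m) = m*(m + 4)*(m^3 - 6*m^2 + 5*m + 12) = m*(m + 1)*(m + 4)*(m^2 - 7*m + 12) = m*(m - 3)*(m + 1)*(m + 4)*(m - 4)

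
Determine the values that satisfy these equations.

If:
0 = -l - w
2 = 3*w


Then:
l = -2/3
w = 2/3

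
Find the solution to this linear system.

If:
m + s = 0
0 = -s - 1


Then:
m = 1
s = -1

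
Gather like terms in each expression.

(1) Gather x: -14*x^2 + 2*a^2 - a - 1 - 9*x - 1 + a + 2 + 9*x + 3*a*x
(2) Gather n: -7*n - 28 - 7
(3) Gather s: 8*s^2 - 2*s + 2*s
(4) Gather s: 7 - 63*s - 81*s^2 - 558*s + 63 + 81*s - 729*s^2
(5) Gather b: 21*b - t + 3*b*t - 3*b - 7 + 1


(1) = 2*a^2 + 3*a*x - 14*x^2
(2) = -7*n - 35
(3) = 8*s^2
(4) = -810*s^2 - 540*s + 70
(5) = b*(3*t + 18) - t - 6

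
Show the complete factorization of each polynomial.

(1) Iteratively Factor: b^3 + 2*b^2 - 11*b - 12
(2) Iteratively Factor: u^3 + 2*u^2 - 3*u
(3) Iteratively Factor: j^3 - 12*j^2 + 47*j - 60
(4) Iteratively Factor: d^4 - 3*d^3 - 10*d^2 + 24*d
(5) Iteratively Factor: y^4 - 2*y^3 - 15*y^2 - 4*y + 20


(1) = (b - 3)*(b^2 + 5*b + 4) = (b - 3)*(b + 4)*(b + 1)
(2) = (u)*(u^2 + 2*u - 3) = u*(u - 1)*(u + 3)
(3) = (j - 3)*(j^2 - 9*j + 20) = (j - 5)*(j - 3)*(j - 4)
(4) = (d + 3)*(d^3 - 6*d^2 + 8*d) = d*(d + 3)*(d^2 - 6*d + 8) = d*(d - 4)*(d + 3)*(d - 2)
(5) = (y + 2)*(y^3 - 4*y^2 - 7*y + 10) = (y + 2)^2*(y^2 - 6*y + 5) = (y - 5)*(y + 2)^2*(y - 1)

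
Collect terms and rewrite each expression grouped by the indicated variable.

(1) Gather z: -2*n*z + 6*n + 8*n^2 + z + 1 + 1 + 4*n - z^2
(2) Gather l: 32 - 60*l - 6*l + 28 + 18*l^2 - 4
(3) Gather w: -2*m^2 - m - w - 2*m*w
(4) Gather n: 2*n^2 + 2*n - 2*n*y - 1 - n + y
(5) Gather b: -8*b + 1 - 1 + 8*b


(1) = 8*n^2 + 10*n - z^2 + z*(1 - 2*n) + 2
(2) = 18*l^2 - 66*l + 56
(3) = -2*m^2 - m + w*(-2*m - 1)
(4) = 2*n^2 + n*(1 - 2*y) + y - 1
(5) = 0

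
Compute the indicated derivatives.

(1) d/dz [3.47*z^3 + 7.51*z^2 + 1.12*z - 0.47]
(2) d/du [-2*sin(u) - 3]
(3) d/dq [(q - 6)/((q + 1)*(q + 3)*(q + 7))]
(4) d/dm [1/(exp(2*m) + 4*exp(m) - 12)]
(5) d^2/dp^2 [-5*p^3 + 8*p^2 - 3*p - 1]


(1) = 10.41*z^2 + 15.02*z + 1.12
(2) = -2*cos(u)
(3) = (-2*q^3 + 7*q^2 + 132*q + 207)/(q^6 + 22*q^5 + 183*q^4 + 724*q^3 + 1423*q^2 + 1302*q + 441)
(4) = 2*(-exp(m) - 2)*exp(m)/(exp(2*m) + 4*exp(m) - 12)^2
(5) = 16 - 30*p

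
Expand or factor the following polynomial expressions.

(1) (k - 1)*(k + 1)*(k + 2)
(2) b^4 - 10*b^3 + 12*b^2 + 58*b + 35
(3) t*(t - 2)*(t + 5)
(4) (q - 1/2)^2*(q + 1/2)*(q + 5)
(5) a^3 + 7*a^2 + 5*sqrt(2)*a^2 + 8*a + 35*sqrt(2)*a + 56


(1) = k^3 + 2*k^2 - k - 2
(2) = (b - 7)*(b - 5)*(b + 1)^2
(3) = t^3 + 3*t^2 - 10*t
(4) = q^4 + 9*q^3/2 - 11*q^2/4 - 9*q/8 + 5/8
(5) = (a + 7)*(a + sqrt(2))*(a + 4*sqrt(2))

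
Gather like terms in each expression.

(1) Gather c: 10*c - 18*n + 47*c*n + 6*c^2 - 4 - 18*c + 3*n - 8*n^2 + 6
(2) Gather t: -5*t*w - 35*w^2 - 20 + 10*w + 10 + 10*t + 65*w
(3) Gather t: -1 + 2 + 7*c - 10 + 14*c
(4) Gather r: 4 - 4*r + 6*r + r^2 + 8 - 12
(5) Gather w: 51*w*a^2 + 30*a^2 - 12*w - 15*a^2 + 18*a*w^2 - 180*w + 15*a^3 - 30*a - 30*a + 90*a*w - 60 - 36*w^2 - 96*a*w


(1) = 6*c^2 + c*(47*n - 8) - 8*n^2 - 15*n + 2
(2) = t*(10 - 5*w) - 35*w^2 + 75*w - 10
(3) = 21*c - 9
(4) = r^2 + 2*r
(5) = 15*a^3 + 15*a^2 - 60*a + w^2*(18*a - 36) + w*(51*a^2 - 6*a - 192) - 60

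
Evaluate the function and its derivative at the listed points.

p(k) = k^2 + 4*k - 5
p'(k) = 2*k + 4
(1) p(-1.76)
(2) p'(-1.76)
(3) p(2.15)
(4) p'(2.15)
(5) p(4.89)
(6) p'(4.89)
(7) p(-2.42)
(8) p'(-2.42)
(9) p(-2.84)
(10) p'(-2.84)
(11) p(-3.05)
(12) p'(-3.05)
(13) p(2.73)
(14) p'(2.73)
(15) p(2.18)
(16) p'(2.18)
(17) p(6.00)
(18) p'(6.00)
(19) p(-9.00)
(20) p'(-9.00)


(1) = -8.94
(2) = 0.48
(3) = 8.22
(4) = 8.30
(5) = 38.47
(6) = 13.78
(7) = -8.82
(8) = -0.84
(9) = -8.29
(10) = -1.68
(11) = -7.90
(12) = -2.10
(13) = 13.37
(14) = 9.46
(15) = 8.47
(16) = 8.36
(17) = 55.00
(18) = 16.00
(19) = 40.00
(20) = -14.00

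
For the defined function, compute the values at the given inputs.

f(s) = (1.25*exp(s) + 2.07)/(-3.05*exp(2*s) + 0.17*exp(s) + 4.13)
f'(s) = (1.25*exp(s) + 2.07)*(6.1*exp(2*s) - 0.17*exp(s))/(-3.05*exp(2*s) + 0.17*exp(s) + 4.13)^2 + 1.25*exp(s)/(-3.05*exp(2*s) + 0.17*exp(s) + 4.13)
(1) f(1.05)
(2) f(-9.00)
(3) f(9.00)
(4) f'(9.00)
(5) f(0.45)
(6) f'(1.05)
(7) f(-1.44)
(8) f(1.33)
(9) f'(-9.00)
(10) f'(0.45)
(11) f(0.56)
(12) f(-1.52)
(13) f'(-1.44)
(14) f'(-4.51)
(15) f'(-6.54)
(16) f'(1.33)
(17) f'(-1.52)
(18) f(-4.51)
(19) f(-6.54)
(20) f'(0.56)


(1) = -0.28
(2) = 0.50
(3) = -0.00
(4) = 0.00
(5) = -1.30
(6) = 0.50
(7) = 0.59
(8) = -0.18
(9) = 0.00
(10) = 5.53
(11) = -0.87
(12) = 0.58
(13) = 0.12
(14) = 0.00
(15) = 0.00
(16) = 0.27
(17) = 0.10
(18) = 0.50
(19) = 0.50
(20) = 2.79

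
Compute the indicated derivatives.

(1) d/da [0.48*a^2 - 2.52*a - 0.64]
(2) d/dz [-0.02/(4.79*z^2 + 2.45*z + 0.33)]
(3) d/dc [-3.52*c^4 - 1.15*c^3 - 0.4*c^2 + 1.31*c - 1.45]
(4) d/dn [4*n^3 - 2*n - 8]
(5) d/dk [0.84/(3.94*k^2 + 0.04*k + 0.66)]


(1) = 0.96*a - 2.52
(2) = (0.1916*z + 0.049)/(4.79*z^2 + 2.45*z + 0.33)^2
(3) = -14.08*c^3 - 3.45*c^2 - 0.8*c + 1.31
(4) = 12*n^2 - 2
(5) = (-6.6192*k - 0.0336)/(3.94*k^2 + 0.04*k + 0.66)^2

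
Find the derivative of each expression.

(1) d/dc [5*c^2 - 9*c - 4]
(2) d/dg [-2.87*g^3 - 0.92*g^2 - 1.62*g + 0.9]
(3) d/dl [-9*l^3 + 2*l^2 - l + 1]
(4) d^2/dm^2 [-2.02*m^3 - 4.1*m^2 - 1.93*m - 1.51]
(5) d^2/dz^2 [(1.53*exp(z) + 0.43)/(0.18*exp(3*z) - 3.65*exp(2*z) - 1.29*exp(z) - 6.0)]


(1) = 10*c - 9
(2) = -8.61*g^2 - 1.84*g - 1.62
(3) = -27*l^2 + 4*l - 1
(4) = -12.12*m - 8.2
(5) = (0.198288*exp(6*z) - 2.890242*exp(5*z) + 18.696879*exp(4*z) + 36.992203*exp(3*z) - 190.788435*exp(2*z) - 48.794637*exp(z) + 51.7518)*exp(z)/(0.005832*exp(9*z) - 0.35478*exp(8*z) + 7.068762*exp(7*z) - 44.125145*exp(6*z) - 27.007461*exp(5*z) - 249.667695*exp(4*z) - 152.212689*exp(3*z) - 424.1538*exp(2*z) - 139.32*exp(z) - 216.0)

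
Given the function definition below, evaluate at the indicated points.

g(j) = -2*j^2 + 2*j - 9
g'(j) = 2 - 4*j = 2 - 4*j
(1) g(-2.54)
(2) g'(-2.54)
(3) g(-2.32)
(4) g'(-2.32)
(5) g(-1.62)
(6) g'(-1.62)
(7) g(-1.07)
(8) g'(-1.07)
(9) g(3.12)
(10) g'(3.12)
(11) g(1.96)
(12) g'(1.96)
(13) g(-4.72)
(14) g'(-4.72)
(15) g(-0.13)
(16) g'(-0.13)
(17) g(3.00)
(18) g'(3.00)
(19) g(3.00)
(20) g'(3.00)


(1) = -26.98
(2) = 12.16
(3) = -24.40
(4) = 11.28
(5) = -17.49
(6) = 8.48
(7) = -13.43
(8) = 6.28
(9) = -22.23
(10) = -10.48
(11) = -12.76
(12) = -5.84
(13) = -63.00
(14) = 20.88
(15) = -9.29
(16) = 2.52
(17) = -21.00
(18) = -10.00
(19) = -21.00
(20) = -10.00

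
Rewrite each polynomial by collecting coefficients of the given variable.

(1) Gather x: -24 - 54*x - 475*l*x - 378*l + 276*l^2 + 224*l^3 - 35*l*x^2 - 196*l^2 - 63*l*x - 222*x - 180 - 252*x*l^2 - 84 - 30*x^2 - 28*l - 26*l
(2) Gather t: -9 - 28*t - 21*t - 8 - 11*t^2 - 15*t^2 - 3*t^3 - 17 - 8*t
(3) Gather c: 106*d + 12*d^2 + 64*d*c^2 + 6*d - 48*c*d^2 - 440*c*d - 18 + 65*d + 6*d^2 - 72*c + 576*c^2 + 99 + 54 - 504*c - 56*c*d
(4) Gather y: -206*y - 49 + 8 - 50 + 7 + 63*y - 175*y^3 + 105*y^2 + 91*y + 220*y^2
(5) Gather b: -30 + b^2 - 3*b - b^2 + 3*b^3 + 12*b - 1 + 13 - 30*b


(1) = 224*l^3 + 80*l^2 - 432*l + x^2*(-35*l - 30) + x*(-252*l^2 - 538*l - 276) - 288
(2) = -3*t^3 - 26*t^2 - 57*t - 34
(3) = c^2*(64*d + 576) + c*(-48*d^2 - 496*d - 576) + 18*d^2 + 177*d + 135
(4) = -175*y^3 + 325*y^2 - 52*y - 84
(5) = 3*b^3 - 21*b - 18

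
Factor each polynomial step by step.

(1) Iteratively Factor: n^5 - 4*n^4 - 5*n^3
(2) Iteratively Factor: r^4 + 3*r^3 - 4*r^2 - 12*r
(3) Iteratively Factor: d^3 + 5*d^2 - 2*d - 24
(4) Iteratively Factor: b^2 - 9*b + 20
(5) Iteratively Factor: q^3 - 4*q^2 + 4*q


(1) = (n)*(n^4 - 4*n^3 - 5*n^2) = n^2*(n^3 - 4*n^2 - 5*n) = n^2*(n - 5)*(n^2 + n) = n^2*(n - 5)*(n + 1)*(n)
(2) = (r - 2)*(r^3 + 5*r^2 + 6*r) = (r - 2)*(r + 2)*(r^2 + 3*r) = (r - 2)*(r + 2)*(r + 3)*(r)
(3) = (d - 2)*(d^2 + 7*d + 12) = (d - 2)*(d + 3)*(d + 4)
(4) = (b - 5)*(b - 4)
(5) = (q)*(q^2 - 4*q + 4) = q*(q - 2)*(q - 2)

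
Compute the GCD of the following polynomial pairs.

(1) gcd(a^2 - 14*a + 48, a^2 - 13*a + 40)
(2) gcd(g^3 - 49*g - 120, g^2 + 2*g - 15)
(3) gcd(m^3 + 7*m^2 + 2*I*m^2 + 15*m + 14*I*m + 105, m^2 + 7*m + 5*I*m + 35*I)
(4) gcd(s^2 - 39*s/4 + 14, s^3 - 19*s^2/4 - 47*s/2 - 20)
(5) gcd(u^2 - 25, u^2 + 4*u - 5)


(1) = gcd((a - 8)*(a - 6), (a - 8)*(a - 5)) = a - 8
(2) = gcd((g - 8)*(g + 3)*(g + 5), (g - 3)*(g + 5)) = g + 5
(3) = gcd((m + 7)*(m - 3*I)*(m + 5*I), (m + 7)*(m + 5*I)) = m^2 + m*(7 + 5*I) + 35*I
(4) = s - 8
(5) = gcd((u - 5)*(u + 5), (u - 1)*(u + 5)) = u + 5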